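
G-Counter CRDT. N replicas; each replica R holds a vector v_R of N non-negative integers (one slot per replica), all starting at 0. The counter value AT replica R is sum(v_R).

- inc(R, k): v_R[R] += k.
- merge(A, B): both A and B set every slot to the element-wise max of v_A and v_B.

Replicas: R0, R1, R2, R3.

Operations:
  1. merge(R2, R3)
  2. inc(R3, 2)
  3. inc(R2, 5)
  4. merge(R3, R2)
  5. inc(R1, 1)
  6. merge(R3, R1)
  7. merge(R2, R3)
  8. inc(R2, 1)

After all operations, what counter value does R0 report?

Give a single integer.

Answer: 0

Derivation:
Op 1: merge R2<->R3 -> R2=(0,0,0,0) R3=(0,0,0,0)
Op 2: inc R3 by 2 -> R3=(0,0,0,2) value=2
Op 3: inc R2 by 5 -> R2=(0,0,5,0) value=5
Op 4: merge R3<->R2 -> R3=(0,0,5,2) R2=(0,0,5,2)
Op 5: inc R1 by 1 -> R1=(0,1,0,0) value=1
Op 6: merge R3<->R1 -> R3=(0,1,5,2) R1=(0,1,5,2)
Op 7: merge R2<->R3 -> R2=(0,1,5,2) R3=(0,1,5,2)
Op 8: inc R2 by 1 -> R2=(0,1,6,2) value=9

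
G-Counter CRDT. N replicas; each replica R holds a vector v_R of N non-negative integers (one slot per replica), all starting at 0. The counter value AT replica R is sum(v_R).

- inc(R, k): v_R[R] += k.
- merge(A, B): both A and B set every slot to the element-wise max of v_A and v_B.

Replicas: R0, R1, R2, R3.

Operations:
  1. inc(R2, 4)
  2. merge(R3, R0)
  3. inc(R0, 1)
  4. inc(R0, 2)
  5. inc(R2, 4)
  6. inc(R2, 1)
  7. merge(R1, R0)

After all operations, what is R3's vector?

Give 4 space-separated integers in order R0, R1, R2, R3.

Op 1: inc R2 by 4 -> R2=(0,0,4,0) value=4
Op 2: merge R3<->R0 -> R3=(0,0,0,0) R0=(0,0,0,0)
Op 3: inc R0 by 1 -> R0=(1,0,0,0) value=1
Op 4: inc R0 by 2 -> R0=(3,0,0,0) value=3
Op 5: inc R2 by 4 -> R2=(0,0,8,0) value=8
Op 6: inc R2 by 1 -> R2=(0,0,9,0) value=9
Op 7: merge R1<->R0 -> R1=(3,0,0,0) R0=(3,0,0,0)

Answer: 0 0 0 0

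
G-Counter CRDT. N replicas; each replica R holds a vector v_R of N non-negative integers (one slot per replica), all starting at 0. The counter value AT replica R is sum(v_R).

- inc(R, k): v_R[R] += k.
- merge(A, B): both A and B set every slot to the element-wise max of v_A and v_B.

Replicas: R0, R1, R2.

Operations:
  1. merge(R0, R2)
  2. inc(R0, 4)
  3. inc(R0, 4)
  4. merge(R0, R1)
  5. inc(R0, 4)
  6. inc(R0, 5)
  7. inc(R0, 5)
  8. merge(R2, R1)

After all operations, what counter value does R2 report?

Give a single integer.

Answer: 8

Derivation:
Op 1: merge R0<->R2 -> R0=(0,0,0) R2=(0,0,0)
Op 2: inc R0 by 4 -> R0=(4,0,0) value=4
Op 3: inc R0 by 4 -> R0=(8,0,0) value=8
Op 4: merge R0<->R1 -> R0=(8,0,0) R1=(8,0,0)
Op 5: inc R0 by 4 -> R0=(12,0,0) value=12
Op 6: inc R0 by 5 -> R0=(17,0,0) value=17
Op 7: inc R0 by 5 -> R0=(22,0,0) value=22
Op 8: merge R2<->R1 -> R2=(8,0,0) R1=(8,0,0)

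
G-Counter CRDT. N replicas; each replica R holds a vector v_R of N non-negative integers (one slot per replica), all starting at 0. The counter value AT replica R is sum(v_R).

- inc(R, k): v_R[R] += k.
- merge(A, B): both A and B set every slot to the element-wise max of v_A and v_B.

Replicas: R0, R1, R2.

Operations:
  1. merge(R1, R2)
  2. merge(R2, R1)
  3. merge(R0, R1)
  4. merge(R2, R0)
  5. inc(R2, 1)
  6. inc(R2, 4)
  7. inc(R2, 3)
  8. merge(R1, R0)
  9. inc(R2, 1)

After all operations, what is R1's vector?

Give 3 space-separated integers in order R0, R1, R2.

Answer: 0 0 0

Derivation:
Op 1: merge R1<->R2 -> R1=(0,0,0) R2=(0,0,0)
Op 2: merge R2<->R1 -> R2=(0,0,0) R1=(0,0,0)
Op 3: merge R0<->R1 -> R0=(0,0,0) R1=(0,0,0)
Op 4: merge R2<->R0 -> R2=(0,0,0) R0=(0,0,0)
Op 5: inc R2 by 1 -> R2=(0,0,1) value=1
Op 6: inc R2 by 4 -> R2=(0,0,5) value=5
Op 7: inc R2 by 3 -> R2=(0,0,8) value=8
Op 8: merge R1<->R0 -> R1=(0,0,0) R0=(0,0,0)
Op 9: inc R2 by 1 -> R2=(0,0,9) value=9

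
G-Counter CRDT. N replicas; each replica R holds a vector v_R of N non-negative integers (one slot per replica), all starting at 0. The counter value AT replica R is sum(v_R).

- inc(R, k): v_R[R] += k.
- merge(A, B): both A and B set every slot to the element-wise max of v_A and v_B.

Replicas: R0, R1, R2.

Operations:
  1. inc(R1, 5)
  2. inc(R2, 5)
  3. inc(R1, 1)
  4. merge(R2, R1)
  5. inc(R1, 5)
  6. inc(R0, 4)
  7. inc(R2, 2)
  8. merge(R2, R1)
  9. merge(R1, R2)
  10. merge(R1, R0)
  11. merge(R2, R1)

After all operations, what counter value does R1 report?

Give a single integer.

Op 1: inc R1 by 5 -> R1=(0,5,0) value=5
Op 2: inc R2 by 5 -> R2=(0,0,5) value=5
Op 3: inc R1 by 1 -> R1=(0,6,0) value=6
Op 4: merge R2<->R1 -> R2=(0,6,5) R1=(0,6,5)
Op 5: inc R1 by 5 -> R1=(0,11,5) value=16
Op 6: inc R0 by 4 -> R0=(4,0,0) value=4
Op 7: inc R2 by 2 -> R2=(0,6,7) value=13
Op 8: merge R2<->R1 -> R2=(0,11,7) R1=(0,11,7)
Op 9: merge R1<->R2 -> R1=(0,11,7) R2=(0,11,7)
Op 10: merge R1<->R0 -> R1=(4,11,7) R0=(4,11,7)
Op 11: merge R2<->R1 -> R2=(4,11,7) R1=(4,11,7)

Answer: 22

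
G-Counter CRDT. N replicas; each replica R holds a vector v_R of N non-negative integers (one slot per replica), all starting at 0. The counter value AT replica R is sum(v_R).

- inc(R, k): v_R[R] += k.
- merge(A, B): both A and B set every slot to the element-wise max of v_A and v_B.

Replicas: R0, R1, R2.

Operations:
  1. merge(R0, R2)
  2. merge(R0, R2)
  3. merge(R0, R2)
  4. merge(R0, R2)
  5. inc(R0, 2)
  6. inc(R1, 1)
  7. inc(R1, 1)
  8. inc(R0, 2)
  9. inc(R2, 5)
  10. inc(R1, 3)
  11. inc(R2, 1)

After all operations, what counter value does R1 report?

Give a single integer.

Answer: 5

Derivation:
Op 1: merge R0<->R2 -> R0=(0,0,0) R2=(0,0,0)
Op 2: merge R0<->R2 -> R0=(0,0,0) R2=(0,0,0)
Op 3: merge R0<->R2 -> R0=(0,0,0) R2=(0,0,0)
Op 4: merge R0<->R2 -> R0=(0,0,0) R2=(0,0,0)
Op 5: inc R0 by 2 -> R0=(2,0,0) value=2
Op 6: inc R1 by 1 -> R1=(0,1,0) value=1
Op 7: inc R1 by 1 -> R1=(0,2,0) value=2
Op 8: inc R0 by 2 -> R0=(4,0,0) value=4
Op 9: inc R2 by 5 -> R2=(0,0,5) value=5
Op 10: inc R1 by 3 -> R1=(0,5,0) value=5
Op 11: inc R2 by 1 -> R2=(0,0,6) value=6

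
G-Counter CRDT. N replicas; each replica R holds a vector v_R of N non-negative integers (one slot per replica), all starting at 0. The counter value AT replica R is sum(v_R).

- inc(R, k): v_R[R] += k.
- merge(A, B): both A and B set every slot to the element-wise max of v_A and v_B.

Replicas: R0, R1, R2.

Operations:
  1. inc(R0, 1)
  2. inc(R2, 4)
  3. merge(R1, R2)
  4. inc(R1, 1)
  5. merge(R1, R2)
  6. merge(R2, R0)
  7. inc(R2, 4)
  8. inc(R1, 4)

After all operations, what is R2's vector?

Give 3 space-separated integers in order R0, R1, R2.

Op 1: inc R0 by 1 -> R0=(1,0,0) value=1
Op 2: inc R2 by 4 -> R2=(0,0,4) value=4
Op 3: merge R1<->R2 -> R1=(0,0,4) R2=(0,0,4)
Op 4: inc R1 by 1 -> R1=(0,1,4) value=5
Op 5: merge R1<->R2 -> R1=(0,1,4) R2=(0,1,4)
Op 6: merge R2<->R0 -> R2=(1,1,4) R0=(1,1,4)
Op 7: inc R2 by 4 -> R2=(1,1,8) value=10
Op 8: inc R1 by 4 -> R1=(0,5,4) value=9

Answer: 1 1 8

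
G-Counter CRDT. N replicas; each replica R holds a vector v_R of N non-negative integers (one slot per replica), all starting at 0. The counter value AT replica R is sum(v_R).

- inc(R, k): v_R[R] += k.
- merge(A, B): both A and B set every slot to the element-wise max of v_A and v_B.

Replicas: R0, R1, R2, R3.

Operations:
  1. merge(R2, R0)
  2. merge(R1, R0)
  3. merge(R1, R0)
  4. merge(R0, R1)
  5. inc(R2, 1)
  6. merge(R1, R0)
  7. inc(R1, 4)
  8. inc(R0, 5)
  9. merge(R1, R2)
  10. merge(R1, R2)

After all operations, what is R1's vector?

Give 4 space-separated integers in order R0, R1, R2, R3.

Answer: 0 4 1 0

Derivation:
Op 1: merge R2<->R0 -> R2=(0,0,0,0) R0=(0,0,0,0)
Op 2: merge R1<->R0 -> R1=(0,0,0,0) R0=(0,0,0,0)
Op 3: merge R1<->R0 -> R1=(0,0,0,0) R0=(0,0,0,0)
Op 4: merge R0<->R1 -> R0=(0,0,0,0) R1=(0,0,0,0)
Op 5: inc R2 by 1 -> R2=(0,0,1,0) value=1
Op 6: merge R1<->R0 -> R1=(0,0,0,0) R0=(0,0,0,0)
Op 7: inc R1 by 4 -> R1=(0,4,0,0) value=4
Op 8: inc R0 by 5 -> R0=(5,0,0,0) value=5
Op 9: merge R1<->R2 -> R1=(0,4,1,0) R2=(0,4,1,0)
Op 10: merge R1<->R2 -> R1=(0,4,1,0) R2=(0,4,1,0)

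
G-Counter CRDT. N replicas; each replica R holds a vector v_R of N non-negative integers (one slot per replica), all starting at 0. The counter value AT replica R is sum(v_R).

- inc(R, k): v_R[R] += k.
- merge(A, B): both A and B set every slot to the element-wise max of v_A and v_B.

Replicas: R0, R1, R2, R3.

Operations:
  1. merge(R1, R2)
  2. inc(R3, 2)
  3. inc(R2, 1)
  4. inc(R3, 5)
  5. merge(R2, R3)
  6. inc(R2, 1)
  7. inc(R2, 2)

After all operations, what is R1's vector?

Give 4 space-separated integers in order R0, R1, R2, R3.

Answer: 0 0 0 0

Derivation:
Op 1: merge R1<->R2 -> R1=(0,0,0,0) R2=(0,0,0,0)
Op 2: inc R3 by 2 -> R3=(0,0,0,2) value=2
Op 3: inc R2 by 1 -> R2=(0,0,1,0) value=1
Op 4: inc R3 by 5 -> R3=(0,0,0,7) value=7
Op 5: merge R2<->R3 -> R2=(0,0,1,7) R3=(0,0,1,7)
Op 6: inc R2 by 1 -> R2=(0,0,2,7) value=9
Op 7: inc R2 by 2 -> R2=(0,0,4,7) value=11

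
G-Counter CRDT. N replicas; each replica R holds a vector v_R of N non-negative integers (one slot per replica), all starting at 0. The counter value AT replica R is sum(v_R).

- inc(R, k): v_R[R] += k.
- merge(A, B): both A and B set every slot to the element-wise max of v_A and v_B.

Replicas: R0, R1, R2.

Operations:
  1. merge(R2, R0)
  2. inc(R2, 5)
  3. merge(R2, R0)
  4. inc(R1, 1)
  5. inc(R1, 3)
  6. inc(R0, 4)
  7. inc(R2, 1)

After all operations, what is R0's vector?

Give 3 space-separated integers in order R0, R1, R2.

Answer: 4 0 5

Derivation:
Op 1: merge R2<->R0 -> R2=(0,0,0) R0=(0,0,0)
Op 2: inc R2 by 5 -> R2=(0,0,5) value=5
Op 3: merge R2<->R0 -> R2=(0,0,5) R0=(0,0,5)
Op 4: inc R1 by 1 -> R1=(0,1,0) value=1
Op 5: inc R1 by 3 -> R1=(0,4,0) value=4
Op 6: inc R0 by 4 -> R0=(4,0,5) value=9
Op 7: inc R2 by 1 -> R2=(0,0,6) value=6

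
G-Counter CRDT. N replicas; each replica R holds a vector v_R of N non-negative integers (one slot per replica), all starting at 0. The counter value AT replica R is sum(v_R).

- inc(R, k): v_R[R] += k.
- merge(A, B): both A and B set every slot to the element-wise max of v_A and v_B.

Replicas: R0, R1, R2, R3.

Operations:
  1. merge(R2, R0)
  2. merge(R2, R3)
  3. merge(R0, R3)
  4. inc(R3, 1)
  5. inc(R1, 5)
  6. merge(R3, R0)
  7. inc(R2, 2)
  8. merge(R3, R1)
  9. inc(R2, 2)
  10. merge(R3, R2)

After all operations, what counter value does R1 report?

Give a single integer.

Answer: 6

Derivation:
Op 1: merge R2<->R0 -> R2=(0,0,0,0) R0=(0,0,0,0)
Op 2: merge R2<->R3 -> R2=(0,0,0,0) R3=(0,0,0,0)
Op 3: merge R0<->R3 -> R0=(0,0,0,0) R3=(0,0,0,0)
Op 4: inc R3 by 1 -> R3=(0,0,0,1) value=1
Op 5: inc R1 by 5 -> R1=(0,5,0,0) value=5
Op 6: merge R3<->R0 -> R3=(0,0,0,1) R0=(0,0,0,1)
Op 7: inc R2 by 2 -> R2=(0,0,2,0) value=2
Op 8: merge R3<->R1 -> R3=(0,5,0,1) R1=(0,5,0,1)
Op 9: inc R2 by 2 -> R2=(0,0,4,0) value=4
Op 10: merge R3<->R2 -> R3=(0,5,4,1) R2=(0,5,4,1)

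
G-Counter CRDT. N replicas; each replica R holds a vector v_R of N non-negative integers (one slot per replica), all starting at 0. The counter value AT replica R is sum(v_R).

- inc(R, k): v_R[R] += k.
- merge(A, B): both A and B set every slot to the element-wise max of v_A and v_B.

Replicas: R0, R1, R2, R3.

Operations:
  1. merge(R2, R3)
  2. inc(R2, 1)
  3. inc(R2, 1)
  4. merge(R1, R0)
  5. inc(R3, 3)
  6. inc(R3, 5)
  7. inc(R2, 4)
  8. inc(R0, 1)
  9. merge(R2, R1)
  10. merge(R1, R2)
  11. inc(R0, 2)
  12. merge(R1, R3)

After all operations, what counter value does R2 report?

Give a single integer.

Answer: 6

Derivation:
Op 1: merge R2<->R3 -> R2=(0,0,0,0) R3=(0,0,0,0)
Op 2: inc R2 by 1 -> R2=(0,0,1,0) value=1
Op 3: inc R2 by 1 -> R2=(0,0,2,0) value=2
Op 4: merge R1<->R0 -> R1=(0,0,0,0) R0=(0,0,0,0)
Op 5: inc R3 by 3 -> R3=(0,0,0,3) value=3
Op 6: inc R3 by 5 -> R3=(0,0,0,8) value=8
Op 7: inc R2 by 4 -> R2=(0,0,6,0) value=6
Op 8: inc R0 by 1 -> R0=(1,0,0,0) value=1
Op 9: merge R2<->R1 -> R2=(0,0,6,0) R1=(0,0,6,0)
Op 10: merge R1<->R2 -> R1=(0,0,6,0) R2=(0,0,6,0)
Op 11: inc R0 by 2 -> R0=(3,0,0,0) value=3
Op 12: merge R1<->R3 -> R1=(0,0,6,8) R3=(0,0,6,8)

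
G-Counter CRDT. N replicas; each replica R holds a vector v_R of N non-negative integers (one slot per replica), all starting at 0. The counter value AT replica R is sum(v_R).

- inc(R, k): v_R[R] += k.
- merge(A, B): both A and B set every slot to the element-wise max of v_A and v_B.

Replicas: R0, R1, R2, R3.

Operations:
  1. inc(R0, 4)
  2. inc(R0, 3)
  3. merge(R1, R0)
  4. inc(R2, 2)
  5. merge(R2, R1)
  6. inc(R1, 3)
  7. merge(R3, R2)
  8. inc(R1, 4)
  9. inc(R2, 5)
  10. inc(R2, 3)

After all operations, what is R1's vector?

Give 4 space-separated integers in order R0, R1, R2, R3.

Answer: 7 7 2 0

Derivation:
Op 1: inc R0 by 4 -> R0=(4,0,0,0) value=4
Op 2: inc R0 by 3 -> R0=(7,0,0,0) value=7
Op 3: merge R1<->R0 -> R1=(7,0,0,0) R0=(7,0,0,0)
Op 4: inc R2 by 2 -> R2=(0,0,2,0) value=2
Op 5: merge R2<->R1 -> R2=(7,0,2,0) R1=(7,0,2,0)
Op 6: inc R1 by 3 -> R1=(7,3,2,0) value=12
Op 7: merge R3<->R2 -> R3=(7,0,2,0) R2=(7,0,2,0)
Op 8: inc R1 by 4 -> R1=(7,7,2,0) value=16
Op 9: inc R2 by 5 -> R2=(7,0,7,0) value=14
Op 10: inc R2 by 3 -> R2=(7,0,10,0) value=17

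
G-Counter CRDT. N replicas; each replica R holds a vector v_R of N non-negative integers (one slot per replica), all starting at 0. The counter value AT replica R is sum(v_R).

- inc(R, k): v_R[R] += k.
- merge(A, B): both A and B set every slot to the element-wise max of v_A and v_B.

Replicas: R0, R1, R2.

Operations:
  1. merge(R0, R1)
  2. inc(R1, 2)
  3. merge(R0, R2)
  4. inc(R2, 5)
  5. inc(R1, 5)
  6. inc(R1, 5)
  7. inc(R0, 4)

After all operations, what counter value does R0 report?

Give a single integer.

Answer: 4

Derivation:
Op 1: merge R0<->R1 -> R0=(0,0,0) R1=(0,0,0)
Op 2: inc R1 by 2 -> R1=(0,2,0) value=2
Op 3: merge R0<->R2 -> R0=(0,0,0) R2=(0,0,0)
Op 4: inc R2 by 5 -> R2=(0,0,5) value=5
Op 5: inc R1 by 5 -> R1=(0,7,0) value=7
Op 6: inc R1 by 5 -> R1=(0,12,0) value=12
Op 7: inc R0 by 4 -> R0=(4,0,0) value=4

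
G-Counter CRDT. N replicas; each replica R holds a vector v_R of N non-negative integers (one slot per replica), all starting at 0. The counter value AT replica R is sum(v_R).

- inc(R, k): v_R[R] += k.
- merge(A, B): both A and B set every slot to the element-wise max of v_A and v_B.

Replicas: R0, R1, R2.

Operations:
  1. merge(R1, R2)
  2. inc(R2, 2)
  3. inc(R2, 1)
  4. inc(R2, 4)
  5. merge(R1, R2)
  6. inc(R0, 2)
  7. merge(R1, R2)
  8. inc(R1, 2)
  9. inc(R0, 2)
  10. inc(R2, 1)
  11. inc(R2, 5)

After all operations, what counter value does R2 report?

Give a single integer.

Answer: 13

Derivation:
Op 1: merge R1<->R2 -> R1=(0,0,0) R2=(0,0,0)
Op 2: inc R2 by 2 -> R2=(0,0,2) value=2
Op 3: inc R2 by 1 -> R2=(0,0,3) value=3
Op 4: inc R2 by 4 -> R2=(0,0,7) value=7
Op 5: merge R1<->R2 -> R1=(0,0,7) R2=(0,0,7)
Op 6: inc R0 by 2 -> R0=(2,0,0) value=2
Op 7: merge R1<->R2 -> R1=(0,0,7) R2=(0,0,7)
Op 8: inc R1 by 2 -> R1=(0,2,7) value=9
Op 9: inc R0 by 2 -> R0=(4,0,0) value=4
Op 10: inc R2 by 1 -> R2=(0,0,8) value=8
Op 11: inc R2 by 5 -> R2=(0,0,13) value=13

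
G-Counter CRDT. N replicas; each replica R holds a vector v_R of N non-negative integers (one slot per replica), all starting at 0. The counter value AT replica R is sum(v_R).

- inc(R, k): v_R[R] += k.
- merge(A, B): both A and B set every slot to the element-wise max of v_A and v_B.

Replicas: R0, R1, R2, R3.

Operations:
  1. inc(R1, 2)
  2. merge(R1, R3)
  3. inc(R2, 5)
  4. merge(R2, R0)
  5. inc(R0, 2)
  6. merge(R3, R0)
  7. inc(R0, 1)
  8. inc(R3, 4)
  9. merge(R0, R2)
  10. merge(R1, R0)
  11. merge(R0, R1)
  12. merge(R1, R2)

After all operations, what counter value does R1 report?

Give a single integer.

Answer: 10

Derivation:
Op 1: inc R1 by 2 -> R1=(0,2,0,0) value=2
Op 2: merge R1<->R3 -> R1=(0,2,0,0) R3=(0,2,0,0)
Op 3: inc R2 by 5 -> R2=(0,0,5,0) value=5
Op 4: merge R2<->R0 -> R2=(0,0,5,0) R0=(0,0,5,0)
Op 5: inc R0 by 2 -> R0=(2,0,5,0) value=7
Op 6: merge R3<->R0 -> R3=(2,2,5,0) R0=(2,2,5,0)
Op 7: inc R0 by 1 -> R0=(3,2,5,0) value=10
Op 8: inc R3 by 4 -> R3=(2,2,5,4) value=13
Op 9: merge R0<->R2 -> R0=(3,2,5,0) R2=(3,2,5,0)
Op 10: merge R1<->R0 -> R1=(3,2,5,0) R0=(3,2,5,0)
Op 11: merge R0<->R1 -> R0=(3,2,5,0) R1=(3,2,5,0)
Op 12: merge R1<->R2 -> R1=(3,2,5,0) R2=(3,2,5,0)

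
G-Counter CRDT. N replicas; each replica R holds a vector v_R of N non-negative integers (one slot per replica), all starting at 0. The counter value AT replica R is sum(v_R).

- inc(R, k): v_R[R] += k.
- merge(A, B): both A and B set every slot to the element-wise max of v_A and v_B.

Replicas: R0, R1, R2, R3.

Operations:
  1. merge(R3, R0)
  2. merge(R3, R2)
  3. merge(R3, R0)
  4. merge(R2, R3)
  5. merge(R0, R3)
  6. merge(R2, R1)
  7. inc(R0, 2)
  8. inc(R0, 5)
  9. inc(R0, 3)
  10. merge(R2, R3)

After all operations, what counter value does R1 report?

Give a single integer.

Answer: 0

Derivation:
Op 1: merge R3<->R0 -> R3=(0,0,0,0) R0=(0,0,0,0)
Op 2: merge R3<->R2 -> R3=(0,0,0,0) R2=(0,0,0,0)
Op 3: merge R3<->R0 -> R3=(0,0,0,0) R0=(0,0,0,0)
Op 4: merge R2<->R3 -> R2=(0,0,0,0) R3=(0,0,0,0)
Op 5: merge R0<->R3 -> R0=(0,0,0,0) R3=(0,0,0,0)
Op 6: merge R2<->R1 -> R2=(0,0,0,0) R1=(0,0,0,0)
Op 7: inc R0 by 2 -> R0=(2,0,0,0) value=2
Op 8: inc R0 by 5 -> R0=(7,0,0,0) value=7
Op 9: inc R0 by 3 -> R0=(10,0,0,0) value=10
Op 10: merge R2<->R3 -> R2=(0,0,0,0) R3=(0,0,0,0)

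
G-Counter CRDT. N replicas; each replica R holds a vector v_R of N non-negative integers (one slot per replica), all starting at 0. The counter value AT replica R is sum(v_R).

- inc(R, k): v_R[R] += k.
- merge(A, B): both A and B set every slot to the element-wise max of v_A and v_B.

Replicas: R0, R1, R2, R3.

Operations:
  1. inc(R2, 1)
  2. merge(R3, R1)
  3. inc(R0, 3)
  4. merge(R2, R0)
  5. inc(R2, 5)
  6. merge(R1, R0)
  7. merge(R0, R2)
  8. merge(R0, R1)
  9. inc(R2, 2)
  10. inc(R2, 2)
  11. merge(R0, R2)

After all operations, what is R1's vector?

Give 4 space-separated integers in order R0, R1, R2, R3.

Answer: 3 0 6 0

Derivation:
Op 1: inc R2 by 1 -> R2=(0,0,1,0) value=1
Op 2: merge R3<->R1 -> R3=(0,0,0,0) R1=(0,0,0,0)
Op 3: inc R0 by 3 -> R0=(3,0,0,0) value=3
Op 4: merge R2<->R0 -> R2=(3,0,1,0) R0=(3,0,1,0)
Op 5: inc R2 by 5 -> R2=(3,0,6,0) value=9
Op 6: merge R1<->R0 -> R1=(3,0,1,0) R0=(3,0,1,0)
Op 7: merge R0<->R2 -> R0=(3,0,6,0) R2=(3,0,6,0)
Op 8: merge R0<->R1 -> R0=(3,0,6,0) R1=(3,0,6,0)
Op 9: inc R2 by 2 -> R2=(3,0,8,0) value=11
Op 10: inc R2 by 2 -> R2=(3,0,10,0) value=13
Op 11: merge R0<->R2 -> R0=(3,0,10,0) R2=(3,0,10,0)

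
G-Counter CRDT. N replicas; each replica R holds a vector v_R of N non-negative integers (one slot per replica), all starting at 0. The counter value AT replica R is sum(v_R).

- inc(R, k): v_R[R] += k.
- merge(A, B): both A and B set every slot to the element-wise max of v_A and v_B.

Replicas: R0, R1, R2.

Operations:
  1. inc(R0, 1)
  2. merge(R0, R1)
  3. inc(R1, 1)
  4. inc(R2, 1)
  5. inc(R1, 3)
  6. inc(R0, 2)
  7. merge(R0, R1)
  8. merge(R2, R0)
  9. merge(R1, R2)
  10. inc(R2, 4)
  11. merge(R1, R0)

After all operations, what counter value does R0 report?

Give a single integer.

Answer: 8

Derivation:
Op 1: inc R0 by 1 -> R0=(1,0,0) value=1
Op 2: merge R0<->R1 -> R0=(1,0,0) R1=(1,0,0)
Op 3: inc R1 by 1 -> R1=(1,1,0) value=2
Op 4: inc R2 by 1 -> R2=(0,0,1) value=1
Op 5: inc R1 by 3 -> R1=(1,4,0) value=5
Op 6: inc R0 by 2 -> R0=(3,0,0) value=3
Op 7: merge R0<->R1 -> R0=(3,4,0) R1=(3,4,0)
Op 8: merge R2<->R0 -> R2=(3,4,1) R0=(3,4,1)
Op 9: merge R1<->R2 -> R1=(3,4,1) R2=(3,4,1)
Op 10: inc R2 by 4 -> R2=(3,4,5) value=12
Op 11: merge R1<->R0 -> R1=(3,4,1) R0=(3,4,1)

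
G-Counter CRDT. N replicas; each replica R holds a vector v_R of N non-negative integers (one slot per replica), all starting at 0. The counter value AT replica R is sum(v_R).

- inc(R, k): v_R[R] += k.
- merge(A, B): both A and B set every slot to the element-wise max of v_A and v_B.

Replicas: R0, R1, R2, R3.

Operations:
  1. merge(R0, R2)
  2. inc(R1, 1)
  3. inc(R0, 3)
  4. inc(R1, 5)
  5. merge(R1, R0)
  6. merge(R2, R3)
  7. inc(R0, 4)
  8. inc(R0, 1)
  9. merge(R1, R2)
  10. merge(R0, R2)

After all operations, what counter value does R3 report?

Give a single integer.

Op 1: merge R0<->R2 -> R0=(0,0,0,0) R2=(0,0,0,0)
Op 2: inc R1 by 1 -> R1=(0,1,0,0) value=1
Op 3: inc R0 by 3 -> R0=(3,0,0,0) value=3
Op 4: inc R1 by 5 -> R1=(0,6,0,0) value=6
Op 5: merge R1<->R0 -> R1=(3,6,0,0) R0=(3,6,0,0)
Op 6: merge R2<->R3 -> R2=(0,0,0,0) R3=(0,0,0,0)
Op 7: inc R0 by 4 -> R0=(7,6,0,0) value=13
Op 8: inc R0 by 1 -> R0=(8,6,0,0) value=14
Op 9: merge R1<->R2 -> R1=(3,6,0,0) R2=(3,6,0,0)
Op 10: merge R0<->R2 -> R0=(8,6,0,0) R2=(8,6,0,0)

Answer: 0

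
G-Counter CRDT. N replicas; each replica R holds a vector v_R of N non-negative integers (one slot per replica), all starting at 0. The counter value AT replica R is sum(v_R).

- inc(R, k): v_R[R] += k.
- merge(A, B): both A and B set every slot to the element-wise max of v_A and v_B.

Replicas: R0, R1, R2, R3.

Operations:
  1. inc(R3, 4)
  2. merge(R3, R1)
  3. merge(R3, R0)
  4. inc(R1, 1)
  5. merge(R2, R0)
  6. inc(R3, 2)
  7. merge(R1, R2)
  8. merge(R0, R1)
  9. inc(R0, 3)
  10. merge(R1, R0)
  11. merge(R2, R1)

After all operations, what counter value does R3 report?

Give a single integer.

Answer: 6

Derivation:
Op 1: inc R3 by 4 -> R3=(0,0,0,4) value=4
Op 2: merge R3<->R1 -> R3=(0,0,0,4) R1=(0,0,0,4)
Op 3: merge R3<->R0 -> R3=(0,0,0,4) R0=(0,0,0,4)
Op 4: inc R1 by 1 -> R1=(0,1,0,4) value=5
Op 5: merge R2<->R0 -> R2=(0,0,0,4) R0=(0,0,0,4)
Op 6: inc R3 by 2 -> R3=(0,0,0,6) value=6
Op 7: merge R1<->R2 -> R1=(0,1,0,4) R2=(0,1,0,4)
Op 8: merge R0<->R1 -> R0=(0,1,0,4) R1=(0,1,0,4)
Op 9: inc R0 by 3 -> R0=(3,1,0,4) value=8
Op 10: merge R1<->R0 -> R1=(3,1,0,4) R0=(3,1,0,4)
Op 11: merge R2<->R1 -> R2=(3,1,0,4) R1=(3,1,0,4)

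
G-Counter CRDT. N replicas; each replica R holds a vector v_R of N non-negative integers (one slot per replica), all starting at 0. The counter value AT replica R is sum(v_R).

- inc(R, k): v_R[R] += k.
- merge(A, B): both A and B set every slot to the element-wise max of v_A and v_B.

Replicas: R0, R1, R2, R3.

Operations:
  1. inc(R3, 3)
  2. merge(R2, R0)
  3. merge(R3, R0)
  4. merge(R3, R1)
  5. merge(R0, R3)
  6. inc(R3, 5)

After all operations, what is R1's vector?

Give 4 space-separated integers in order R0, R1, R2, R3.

Answer: 0 0 0 3

Derivation:
Op 1: inc R3 by 3 -> R3=(0,0,0,3) value=3
Op 2: merge R2<->R0 -> R2=(0,0,0,0) R0=(0,0,0,0)
Op 3: merge R3<->R0 -> R3=(0,0,0,3) R0=(0,0,0,3)
Op 4: merge R3<->R1 -> R3=(0,0,0,3) R1=(0,0,0,3)
Op 5: merge R0<->R3 -> R0=(0,0,0,3) R3=(0,0,0,3)
Op 6: inc R3 by 5 -> R3=(0,0,0,8) value=8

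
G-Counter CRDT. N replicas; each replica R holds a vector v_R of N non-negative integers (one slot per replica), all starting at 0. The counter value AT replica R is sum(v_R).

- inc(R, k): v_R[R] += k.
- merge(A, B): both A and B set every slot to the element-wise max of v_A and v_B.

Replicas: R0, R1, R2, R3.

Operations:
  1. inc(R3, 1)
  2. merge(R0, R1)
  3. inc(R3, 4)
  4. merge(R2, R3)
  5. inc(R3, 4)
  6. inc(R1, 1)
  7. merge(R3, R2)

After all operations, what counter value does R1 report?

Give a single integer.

Op 1: inc R3 by 1 -> R3=(0,0,0,1) value=1
Op 2: merge R0<->R1 -> R0=(0,0,0,0) R1=(0,0,0,0)
Op 3: inc R3 by 4 -> R3=(0,0,0,5) value=5
Op 4: merge R2<->R3 -> R2=(0,0,0,5) R3=(0,0,0,5)
Op 5: inc R3 by 4 -> R3=(0,0,0,9) value=9
Op 6: inc R1 by 1 -> R1=(0,1,0,0) value=1
Op 7: merge R3<->R2 -> R3=(0,0,0,9) R2=(0,0,0,9)

Answer: 1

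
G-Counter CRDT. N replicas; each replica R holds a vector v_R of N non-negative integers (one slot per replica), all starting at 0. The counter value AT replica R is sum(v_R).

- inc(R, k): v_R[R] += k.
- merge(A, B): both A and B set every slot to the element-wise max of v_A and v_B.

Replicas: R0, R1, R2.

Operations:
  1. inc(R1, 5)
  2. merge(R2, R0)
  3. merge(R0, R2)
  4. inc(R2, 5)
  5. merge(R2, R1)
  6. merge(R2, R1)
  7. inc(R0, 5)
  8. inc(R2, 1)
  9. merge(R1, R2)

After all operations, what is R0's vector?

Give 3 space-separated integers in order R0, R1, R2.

Answer: 5 0 0

Derivation:
Op 1: inc R1 by 5 -> R1=(0,5,0) value=5
Op 2: merge R2<->R0 -> R2=(0,0,0) R0=(0,0,0)
Op 3: merge R0<->R2 -> R0=(0,0,0) R2=(0,0,0)
Op 4: inc R2 by 5 -> R2=(0,0,5) value=5
Op 5: merge R2<->R1 -> R2=(0,5,5) R1=(0,5,5)
Op 6: merge R2<->R1 -> R2=(0,5,5) R1=(0,5,5)
Op 7: inc R0 by 5 -> R0=(5,0,0) value=5
Op 8: inc R2 by 1 -> R2=(0,5,6) value=11
Op 9: merge R1<->R2 -> R1=(0,5,6) R2=(0,5,6)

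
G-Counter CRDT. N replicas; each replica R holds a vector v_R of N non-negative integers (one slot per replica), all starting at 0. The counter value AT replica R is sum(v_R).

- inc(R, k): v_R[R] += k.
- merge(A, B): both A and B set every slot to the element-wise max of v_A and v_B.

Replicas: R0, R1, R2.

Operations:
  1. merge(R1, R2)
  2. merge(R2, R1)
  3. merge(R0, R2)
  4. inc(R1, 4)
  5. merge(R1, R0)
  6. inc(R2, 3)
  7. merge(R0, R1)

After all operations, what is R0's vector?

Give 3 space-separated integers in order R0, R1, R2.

Op 1: merge R1<->R2 -> R1=(0,0,0) R2=(0,0,0)
Op 2: merge R2<->R1 -> R2=(0,0,0) R1=(0,0,0)
Op 3: merge R0<->R2 -> R0=(0,0,0) R2=(0,0,0)
Op 4: inc R1 by 4 -> R1=(0,4,0) value=4
Op 5: merge R1<->R0 -> R1=(0,4,0) R0=(0,4,0)
Op 6: inc R2 by 3 -> R2=(0,0,3) value=3
Op 7: merge R0<->R1 -> R0=(0,4,0) R1=(0,4,0)

Answer: 0 4 0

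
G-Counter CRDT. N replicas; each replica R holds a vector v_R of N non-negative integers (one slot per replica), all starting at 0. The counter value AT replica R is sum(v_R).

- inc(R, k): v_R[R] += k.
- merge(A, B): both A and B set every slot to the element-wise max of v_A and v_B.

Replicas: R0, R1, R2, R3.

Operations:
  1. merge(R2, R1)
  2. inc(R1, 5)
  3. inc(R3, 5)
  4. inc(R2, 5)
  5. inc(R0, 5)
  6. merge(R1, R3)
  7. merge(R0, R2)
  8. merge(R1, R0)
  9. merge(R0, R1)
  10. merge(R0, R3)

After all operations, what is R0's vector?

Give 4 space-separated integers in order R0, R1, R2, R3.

Op 1: merge R2<->R1 -> R2=(0,0,0,0) R1=(0,0,0,0)
Op 2: inc R1 by 5 -> R1=(0,5,0,0) value=5
Op 3: inc R3 by 5 -> R3=(0,0,0,5) value=5
Op 4: inc R2 by 5 -> R2=(0,0,5,0) value=5
Op 5: inc R0 by 5 -> R0=(5,0,0,0) value=5
Op 6: merge R1<->R3 -> R1=(0,5,0,5) R3=(0,5,0,5)
Op 7: merge R0<->R2 -> R0=(5,0,5,0) R2=(5,0,5,0)
Op 8: merge R1<->R0 -> R1=(5,5,5,5) R0=(5,5,5,5)
Op 9: merge R0<->R1 -> R0=(5,5,5,5) R1=(5,5,5,5)
Op 10: merge R0<->R3 -> R0=(5,5,5,5) R3=(5,5,5,5)

Answer: 5 5 5 5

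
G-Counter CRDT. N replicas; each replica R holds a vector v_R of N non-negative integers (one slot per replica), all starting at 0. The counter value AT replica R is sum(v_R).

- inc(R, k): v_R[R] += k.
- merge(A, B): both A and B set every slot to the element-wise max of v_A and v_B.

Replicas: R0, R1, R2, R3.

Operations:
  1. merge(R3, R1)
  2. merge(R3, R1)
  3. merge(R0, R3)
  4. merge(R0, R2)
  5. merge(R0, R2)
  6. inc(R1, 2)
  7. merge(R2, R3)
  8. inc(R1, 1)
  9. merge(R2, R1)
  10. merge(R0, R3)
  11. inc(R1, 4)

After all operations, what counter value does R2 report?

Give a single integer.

Op 1: merge R3<->R1 -> R3=(0,0,0,0) R1=(0,0,0,0)
Op 2: merge R3<->R1 -> R3=(0,0,0,0) R1=(0,0,0,0)
Op 3: merge R0<->R3 -> R0=(0,0,0,0) R3=(0,0,0,0)
Op 4: merge R0<->R2 -> R0=(0,0,0,0) R2=(0,0,0,0)
Op 5: merge R0<->R2 -> R0=(0,0,0,0) R2=(0,0,0,0)
Op 6: inc R1 by 2 -> R1=(0,2,0,0) value=2
Op 7: merge R2<->R3 -> R2=(0,0,0,0) R3=(0,0,0,0)
Op 8: inc R1 by 1 -> R1=(0,3,0,0) value=3
Op 9: merge R2<->R1 -> R2=(0,3,0,0) R1=(0,3,0,0)
Op 10: merge R0<->R3 -> R0=(0,0,0,0) R3=(0,0,0,0)
Op 11: inc R1 by 4 -> R1=(0,7,0,0) value=7

Answer: 3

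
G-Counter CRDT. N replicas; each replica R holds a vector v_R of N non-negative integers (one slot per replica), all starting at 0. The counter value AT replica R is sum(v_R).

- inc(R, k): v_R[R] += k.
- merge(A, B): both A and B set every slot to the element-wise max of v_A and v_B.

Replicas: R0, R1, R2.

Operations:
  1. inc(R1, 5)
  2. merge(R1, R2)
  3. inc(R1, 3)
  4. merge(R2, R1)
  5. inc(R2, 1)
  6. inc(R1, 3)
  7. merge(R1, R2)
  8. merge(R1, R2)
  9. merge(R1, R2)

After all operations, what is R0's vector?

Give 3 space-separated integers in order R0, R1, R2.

Op 1: inc R1 by 5 -> R1=(0,5,0) value=5
Op 2: merge R1<->R2 -> R1=(0,5,0) R2=(0,5,0)
Op 3: inc R1 by 3 -> R1=(0,8,0) value=8
Op 4: merge R2<->R1 -> R2=(0,8,0) R1=(0,8,0)
Op 5: inc R2 by 1 -> R2=(0,8,1) value=9
Op 6: inc R1 by 3 -> R1=(0,11,0) value=11
Op 7: merge R1<->R2 -> R1=(0,11,1) R2=(0,11,1)
Op 8: merge R1<->R2 -> R1=(0,11,1) R2=(0,11,1)
Op 9: merge R1<->R2 -> R1=(0,11,1) R2=(0,11,1)

Answer: 0 0 0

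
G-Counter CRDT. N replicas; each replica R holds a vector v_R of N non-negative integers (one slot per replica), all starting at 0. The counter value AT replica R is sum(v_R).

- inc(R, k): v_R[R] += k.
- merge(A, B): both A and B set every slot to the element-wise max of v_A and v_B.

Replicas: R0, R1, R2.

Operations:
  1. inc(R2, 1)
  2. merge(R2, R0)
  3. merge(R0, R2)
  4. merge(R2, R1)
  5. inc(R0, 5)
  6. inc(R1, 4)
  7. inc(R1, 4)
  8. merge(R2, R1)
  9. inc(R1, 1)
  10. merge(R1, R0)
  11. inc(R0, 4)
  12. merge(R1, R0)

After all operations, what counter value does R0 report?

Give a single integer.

Op 1: inc R2 by 1 -> R2=(0,0,1) value=1
Op 2: merge R2<->R0 -> R2=(0,0,1) R0=(0,0,1)
Op 3: merge R0<->R2 -> R0=(0,0,1) R2=(0,0,1)
Op 4: merge R2<->R1 -> R2=(0,0,1) R1=(0,0,1)
Op 5: inc R0 by 5 -> R0=(5,0,1) value=6
Op 6: inc R1 by 4 -> R1=(0,4,1) value=5
Op 7: inc R1 by 4 -> R1=(0,8,1) value=9
Op 8: merge R2<->R1 -> R2=(0,8,1) R1=(0,8,1)
Op 9: inc R1 by 1 -> R1=(0,9,1) value=10
Op 10: merge R1<->R0 -> R1=(5,9,1) R0=(5,9,1)
Op 11: inc R0 by 4 -> R0=(9,9,1) value=19
Op 12: merge R1<->R0 -> R1=(9,9,1) R0=(9,9,1)

Answer: 19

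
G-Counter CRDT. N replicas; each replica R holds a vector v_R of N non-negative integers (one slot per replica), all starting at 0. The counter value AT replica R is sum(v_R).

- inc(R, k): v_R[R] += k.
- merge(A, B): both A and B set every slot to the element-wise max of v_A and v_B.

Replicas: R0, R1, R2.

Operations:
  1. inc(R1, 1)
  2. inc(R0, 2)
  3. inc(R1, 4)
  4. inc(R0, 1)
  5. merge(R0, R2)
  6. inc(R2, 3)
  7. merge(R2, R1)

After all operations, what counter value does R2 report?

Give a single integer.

Op 1: inc R1 by 1 -> R1=(0,1,0) value=1
Op 2: inc R0 by 2 -> R0=(2,0,0) value=2
Op 3: inc R1 by 4 -> R1=(0,5,0) value=5
Op 4: inc R0 by 1 -> R0=(3,0,0) value=3
Op 5: merge R0<->R2 -> R0=(3,0,0) R2=(3,0,0)
Op 6: inc R2 by 3 -> R2=(3,0,3) value=6
Op 7: merge R2<->R1 -> R2=(3,5,3) R1=(3,5,3)

Answer: 11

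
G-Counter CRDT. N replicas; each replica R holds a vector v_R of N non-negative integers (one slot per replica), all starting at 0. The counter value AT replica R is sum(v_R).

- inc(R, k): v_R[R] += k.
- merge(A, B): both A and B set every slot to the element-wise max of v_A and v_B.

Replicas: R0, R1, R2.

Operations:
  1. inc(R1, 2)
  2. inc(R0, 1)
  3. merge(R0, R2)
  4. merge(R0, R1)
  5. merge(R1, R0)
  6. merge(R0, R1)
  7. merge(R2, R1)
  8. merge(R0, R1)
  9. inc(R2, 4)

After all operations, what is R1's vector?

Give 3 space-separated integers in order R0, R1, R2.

Answer: 1 2 0

Derivation:
Op 1: inc R1 by 2 -> R1=(0,2,0) value=2
Op 2: inc R0 by 1 -> R0=(1,0,0) value=1
Op 3: merge R0<->R2 -> R0=(1,0,0) R2=(1,0,0)
Op 4: merge R0<->R1 -> R0=(1,2,0) R1=(1,2,0)
Op 5: merge R1<->R0 -> R1=(1,2,0) R0=(1,2,0)
Op 6: merge R0<->R1 -> R0=(1,2,0) R1=(1,2,0)
Op 7: merge R2<->R1 -> R2=(1,2,0) R1=(1,2,0)
Op 8: merge R0<->R1 -> R0=(1,2,0) R1=(1,2,0)
Op 9: inc R2 by 4 -> R2=(1,2,4) value=7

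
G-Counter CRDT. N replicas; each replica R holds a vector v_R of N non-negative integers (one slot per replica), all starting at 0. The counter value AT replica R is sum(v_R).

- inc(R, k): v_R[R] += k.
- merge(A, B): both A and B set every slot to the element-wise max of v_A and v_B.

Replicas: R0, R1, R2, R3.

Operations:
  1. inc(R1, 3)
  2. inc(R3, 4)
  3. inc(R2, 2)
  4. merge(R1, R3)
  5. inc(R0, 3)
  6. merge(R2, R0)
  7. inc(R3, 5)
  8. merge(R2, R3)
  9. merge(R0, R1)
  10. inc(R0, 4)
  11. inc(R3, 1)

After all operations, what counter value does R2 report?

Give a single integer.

Op 1: inc R1 by 3 -> R1=(0,3,0,0) value=3
Op 2: inc R3 by 4 -> R3=(0,0,0,4) value=4
Op 3: inc R2 by 2 -> R2=(0,0,2,0) value=2
Op 4: merge R1<->R3 -> R1=(0,3,0,4) R3=(0,3,0,4)
Op 5: inc R0 by 3 -> R0=(3,0,0,0) value=3
Op 6: merge R2<->R0 -> R2=(3,0,2,0) R0=(3,0,2,0)
Op 7: inc R3 by 5 -> R3=(0,3,0,9) value=12
Op 8: merge R2<->R3 -> R2=(3,3,2,9) R3=(3,3,2,9)
Op 9: merge R0<->R1 -> R0=(3,3,2,4) R1=(3,3,2,4)
Op 10: inc R0 by 4 -> R0=(7,3,2,4) value=16
Op 11: inc R3 by 1 -> R3=(3,3,2,10) value=18

Answer: 17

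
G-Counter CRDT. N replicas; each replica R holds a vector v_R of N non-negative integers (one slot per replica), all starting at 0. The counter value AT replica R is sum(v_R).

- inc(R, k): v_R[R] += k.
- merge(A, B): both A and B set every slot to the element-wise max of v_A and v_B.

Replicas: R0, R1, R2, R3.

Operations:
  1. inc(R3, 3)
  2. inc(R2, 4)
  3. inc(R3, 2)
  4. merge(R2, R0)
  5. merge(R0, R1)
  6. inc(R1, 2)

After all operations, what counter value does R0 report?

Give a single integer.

Op 1: inc R3 by 3 -> R3=(0,0,0,3) value=3
Op 2: inc R2 by 4 -> R2=(0,0,4,0) value=4
Op 3: inc R3 by 2 -> R3=(0,0,0,5) value=5
Op 4: merge R2<->R0 -> R2=(0,0,4,0) R0=(0,0,4,0)
Op 5: merge R0<->R1 -> R0=(0,0,4,0) R1=(0,0,4,0)
Op 6: inc R1 by 2 -> R1=(0,2,4,0) value=6

Answer: 4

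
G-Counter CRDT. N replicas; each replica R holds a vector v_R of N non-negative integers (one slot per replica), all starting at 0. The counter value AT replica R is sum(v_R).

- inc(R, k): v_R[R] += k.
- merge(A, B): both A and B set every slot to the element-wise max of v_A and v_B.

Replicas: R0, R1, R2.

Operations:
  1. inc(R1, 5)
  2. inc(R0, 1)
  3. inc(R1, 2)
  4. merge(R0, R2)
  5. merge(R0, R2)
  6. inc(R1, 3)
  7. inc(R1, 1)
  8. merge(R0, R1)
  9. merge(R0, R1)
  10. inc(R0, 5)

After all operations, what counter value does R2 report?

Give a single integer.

Answer: 1

Derivation:
Op 1: inc R1 by 5 -> R1=(0,5,0) value=5
Op 2: inc R0 by 1 -> R0=(1,0,0) value=1
Op 3: inc R1 by 2 -> R1=(0,7,0) value=7
Op 4: merge R0<->R2 -> R0=(1,0,0) R2=(1,0,0)
Op 5: merge R0<->R2 -> R0=(1,0,0) R2=(1,0,0)
Op 6: inc R1 by 3 -> R1=(0,10,0) value=10
Op 7: inc R1 by 1 -> R1=(0,11,0) value=11
Op 8: merge R0<->R1 -> R0=(1,11,0) R1=(1,11,0)
Op 9: merge R0<->R1 -> R0=(1,11,0) R1=(1,11,0)
Op 10: inc R0 by 5 -> R0=(6,11,0) value=17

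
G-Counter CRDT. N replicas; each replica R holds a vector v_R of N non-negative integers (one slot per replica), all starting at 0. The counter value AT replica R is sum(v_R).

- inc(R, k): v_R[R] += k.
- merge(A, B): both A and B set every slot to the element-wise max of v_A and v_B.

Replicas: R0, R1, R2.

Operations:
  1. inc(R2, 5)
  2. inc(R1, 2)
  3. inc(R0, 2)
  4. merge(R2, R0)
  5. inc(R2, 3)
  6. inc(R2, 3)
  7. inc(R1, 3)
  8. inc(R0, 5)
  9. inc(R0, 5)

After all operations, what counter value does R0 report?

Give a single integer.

Op 1: inc R2 by 5 -> R2=(0,0,5) value=5
Op 2: inc R1 by 2 -> R1=(0,2,0) value=2
Op 3: inc R0 by 2 -> R0=(2,0,0) value=2
Op 4: merge R2<->R0 -> R2=(2,0,5) R0=(2,0,5)
Op 5: inc R2 by 3 -> R2=(2,0,8) value=10
Op 6: inc R2 by 3 -> R2=(2,0,11) value=13
Op 7: inc R1 by 3 -> R1=(0,5,0) value=5
Op 8: inc R0 by 5 -> R0=(7,0,5) value=12
Op 9: inc R0 by 5 -> R0=(12,0,5) value=17

Answer: 17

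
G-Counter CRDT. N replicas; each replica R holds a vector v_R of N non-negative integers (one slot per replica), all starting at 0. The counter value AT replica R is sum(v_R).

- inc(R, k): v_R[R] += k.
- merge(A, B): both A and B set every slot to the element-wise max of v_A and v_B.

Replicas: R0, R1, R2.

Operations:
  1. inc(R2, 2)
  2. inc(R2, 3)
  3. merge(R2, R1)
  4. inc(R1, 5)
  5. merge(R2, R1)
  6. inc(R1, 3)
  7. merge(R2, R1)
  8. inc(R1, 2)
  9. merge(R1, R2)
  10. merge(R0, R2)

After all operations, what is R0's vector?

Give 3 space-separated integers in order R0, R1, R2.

Op 1: inc R2 by 2 -> R2=(0,0,2) value=2
Op 2: inc R2 by 3 -> R2=(0,0,5) value=5
Op 3: merge R2<->R1 -> R2=(0,0,5) R1=(0,0,5)
Op 4: inc R1 by 5 -> R1=(0,5,5) value=10
Op 5: merge R2<->R1 -> R2=(0,5,5) R1=(0,5,5)
Op 6: inc R1 by 3 -> R1=(0,8,5) value=13
Op 7: merge R2<->R1 -> R2=(0,8,5) R1=(0,8,5)
Op 8: inc R1 by 2 -> R1=(0,10,5) value=15
Op 9: merge R1<->R2 -> R1=(0,10,5) R2=(0,10,5)
Op 10: merge R0<->R2 -> R0=(0,10,5) R2=(0,10,5)

Answer: 0 10 5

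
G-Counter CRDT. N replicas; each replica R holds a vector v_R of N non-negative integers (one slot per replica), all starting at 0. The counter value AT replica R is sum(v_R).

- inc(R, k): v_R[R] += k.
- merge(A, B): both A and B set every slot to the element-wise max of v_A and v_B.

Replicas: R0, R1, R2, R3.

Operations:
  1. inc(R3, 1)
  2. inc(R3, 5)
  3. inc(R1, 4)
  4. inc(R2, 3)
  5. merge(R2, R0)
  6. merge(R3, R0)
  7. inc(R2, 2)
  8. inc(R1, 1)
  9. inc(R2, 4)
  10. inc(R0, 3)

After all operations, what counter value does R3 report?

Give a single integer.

Op 1: inc R3 by 1 -> R3=(0,0,0,1) value=1
Op 2: inc R3 by 5 -> R3=(0,0,0,6) value=6
Op 3: inc R1 by 4 -> R1=(0,4,0,0) value=4
Op 4: inc R2 by 3 -> R2=(0,0,3,0) value=3
Op 5: merge R2<->R0 -> R2=(0,0,3,0) R0=(0,0,3,0)
Op 6: merge R3<->R0 -> R3=(0,0,3,6) R0=(0,0,3,6)
Op 7: inc R2 by 2 -> R2=(0,0,5,0) value=5
Op 8: inc R1 by 1 -> R1=(0,5,0,0) value=5
Op 9: inc R2 by 4 -> R2=(0,0,9,0) value=9
Op 10: inc R0 by 3 -> R0=(3,0,3,6) value=12

Answer: 9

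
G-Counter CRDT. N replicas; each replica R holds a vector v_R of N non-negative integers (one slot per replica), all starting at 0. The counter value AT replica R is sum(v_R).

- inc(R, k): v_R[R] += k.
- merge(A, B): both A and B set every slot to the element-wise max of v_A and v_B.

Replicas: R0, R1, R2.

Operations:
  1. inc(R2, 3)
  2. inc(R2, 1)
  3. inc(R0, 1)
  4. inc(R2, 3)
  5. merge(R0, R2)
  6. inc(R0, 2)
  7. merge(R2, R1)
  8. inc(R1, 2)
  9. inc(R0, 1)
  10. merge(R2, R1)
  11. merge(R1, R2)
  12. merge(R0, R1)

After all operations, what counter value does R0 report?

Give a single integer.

Op 1: inc R2 by 3 -> R2=(0,0,3) value=3
Op 2: inc R2 by 1 -> R2=(0,0,4) value=4
Op 3: inc R0 by 1 -> R0=(1,0,0) value=1
Op 4: inc R2 by 3 -> R2=(0,0,7) value=7
Op 5: merge R0<->R2 -> R0=(1,0,7) R2=(1,0,7)
Op 6: inc R0 by 2 -> R0=(3,0,7) value=10
Op 7: merge R2<->R1 -> R2=(1,0,7) R1=(1,0,7)
Op 8: inc R1 by 2 -> R1=(1,2,7) value=10
Op 9: inc R0 by 1 -> R0=(4,0,7) value=11
Op 10: merge R2<->R1 -> R2=(1,2,7) R1=(1,2,7)
Op 11: merge R1<->R2 -> R1=(1,2,7) R2=(1,2,7)
Op 12: merge R0<->R1 -> R0=(4,2,7) R1=(4,2,7)

Answer: 13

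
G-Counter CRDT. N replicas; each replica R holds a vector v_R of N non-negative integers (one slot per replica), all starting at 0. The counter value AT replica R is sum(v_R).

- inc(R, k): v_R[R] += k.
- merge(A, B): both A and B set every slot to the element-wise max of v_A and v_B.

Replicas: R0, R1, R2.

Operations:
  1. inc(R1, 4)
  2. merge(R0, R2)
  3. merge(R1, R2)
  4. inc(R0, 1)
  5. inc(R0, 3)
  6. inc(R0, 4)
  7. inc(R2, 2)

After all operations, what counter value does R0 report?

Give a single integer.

Op 1: inc R1 by 4 -> R1=(0,4,0) value=4
Op 2: merge R0<->R2 -> R0=(0,0,0) R2=(0,0,0)
Op 3: merge R1<->R2 -> R1=(0,4,0) R2=(0,4,0)
Op 4: inc R0 by 1 -> R0=(1,0,0) value=1
Op 5: inc R0 by 3 -> R0=(4,0,0) value=4
Op 6: inc R0 by 4 -> R0=(8,0,0) value=8
Op 7: inc R2 by 2 -> R2=(0,4,2) value=6

Answer: 8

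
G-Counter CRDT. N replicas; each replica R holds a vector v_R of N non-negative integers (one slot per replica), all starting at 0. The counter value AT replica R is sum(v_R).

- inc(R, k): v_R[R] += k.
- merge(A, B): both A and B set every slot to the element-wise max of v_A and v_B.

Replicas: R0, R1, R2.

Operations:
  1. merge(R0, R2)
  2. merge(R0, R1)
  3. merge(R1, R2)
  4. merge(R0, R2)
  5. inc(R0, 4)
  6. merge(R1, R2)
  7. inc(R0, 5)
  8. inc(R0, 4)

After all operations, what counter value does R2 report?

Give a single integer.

Answer: 0

Derivation:
Op 1: merge R0<->R2 -> R0=(0,0,0) R2=(0,0,0)
Op 2: merge R0<->R1 -> R0=(0,0,0) R1=(0,0,0)
Op 3: merge R1<->R2 -> R1=(0,0,0) R2=(0,0,0)
Op 4: merge R0<->R2 -> R0=(0,0,0) R2=(0,0,0)
Op 5: inc R0 by 4 -> R0=(4,0,0) value=4
Op 6: merge R1<->R2 -> R1=(0,0,0) R2=(0,0,0)
Op 7: inc R0 by 5 -> R0=(9,0,0) value=9
Op 8: inc R0 by 4 -> R0=(13,0,0) value=13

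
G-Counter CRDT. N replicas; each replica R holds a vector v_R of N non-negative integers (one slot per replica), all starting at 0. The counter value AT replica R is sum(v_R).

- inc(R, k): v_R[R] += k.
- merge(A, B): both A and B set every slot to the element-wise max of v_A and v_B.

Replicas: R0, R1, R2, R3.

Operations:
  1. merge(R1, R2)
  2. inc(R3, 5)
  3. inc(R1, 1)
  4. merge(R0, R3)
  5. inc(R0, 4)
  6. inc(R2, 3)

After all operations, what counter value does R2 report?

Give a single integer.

Op 1: merge R1<->R2 -> R1=(0,0,0,0) R2=(0,0,0,0)
Op 2: inc R3 by 5 -> R3=(0,0,0,5) value=5
Op 3: inc R1 by 1 -> R1=(0,1,0,0) value=1
Op 4: merge R0<->R3 -> R0=(0,0,0,5) R3=(0,0,0,5)
Op 5: inc R0 by 4 -> R0=(4,0,0,5) value=9
Op 6: inc R2 by 3 -> R2=(0,0,3,0) value=3

Answer: 3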